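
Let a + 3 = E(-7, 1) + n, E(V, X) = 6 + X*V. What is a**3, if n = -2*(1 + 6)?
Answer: -5832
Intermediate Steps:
E(V, X) = 6 + V*X
n = -14 (n = -2*7 = -14)
a = -18 (a = -3 + ((6 - 7*1) - 14) = -3 + ((6 - 7) - 14) = -3 + (-1 - 14) = -3 - 15 = -18)
a**3 = (-18)**3 = -5832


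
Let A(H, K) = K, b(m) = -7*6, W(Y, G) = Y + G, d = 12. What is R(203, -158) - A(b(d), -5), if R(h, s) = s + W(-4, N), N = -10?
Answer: -167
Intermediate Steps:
W(Y, G) = G + Y
b(m) = -42
R(h, s) = -14 + s (R(h, s) = s + (-10 - 4) = s - 14 = -14 + s)
R(203, -158) - A(b(d), -5) = (-14 - 158) - 1*(-5) = -172 + 5 = -167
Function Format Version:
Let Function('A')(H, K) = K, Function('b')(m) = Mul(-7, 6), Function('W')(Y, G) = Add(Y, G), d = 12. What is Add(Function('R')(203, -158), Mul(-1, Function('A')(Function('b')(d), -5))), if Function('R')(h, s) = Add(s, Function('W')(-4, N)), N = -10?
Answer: -167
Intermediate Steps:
Function('W')(Y, G) = Add(G, Y)
Function('b')(m) = -42
Function('R')(h, s) = Add(-14, s) (Function('R')(h, s) = Add(s, Add(-10, -4)) = Add(s, -14) = Add(-14, s))
Add(Function('R')(203, -158), Mul(-1, Function('A')(Function('b')(d), -5))) = Add(Add(-14, -158), Mul(-1, -5)) = Add(-172, 5) = -167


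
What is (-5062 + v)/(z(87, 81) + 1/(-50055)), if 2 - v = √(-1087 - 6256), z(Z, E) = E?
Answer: -126639150/2027227 - 50055*I*√7343/4054454 ≈ -62.469 - 1.0579*I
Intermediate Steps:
v = 2 - I*√7343 (v = 2 - √(-1087 - 6256) = 2 - √(-7343) = 2 - I*√7343 ≈ 2.0 - 85.691*I)
(-5062 + v)/(z(87, 81) + 1/(-50055)) = (-5062 + (2 - I*√7343))/(81 + 1/(-50055)) = (-5060 - I*√7343)/(81 - 1/50055) = (-5060 - I*√7343)/(4054454/50055) = (-5060 - I*√7343)*(50055/4054454) = -126639150/2027227 - 50055*I*√7343/4054454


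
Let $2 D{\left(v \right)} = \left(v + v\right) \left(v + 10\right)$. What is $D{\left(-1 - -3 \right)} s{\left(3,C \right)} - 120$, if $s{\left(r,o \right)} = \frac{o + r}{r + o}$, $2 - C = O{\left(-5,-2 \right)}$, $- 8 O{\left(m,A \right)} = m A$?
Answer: $-96$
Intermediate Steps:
$D{\left(v \right)} = v \left(10 + v\right)$ ($D{\left(v \right)} = \frac{\left(v + v\right) \left(v + 10\right)}{2} = \frac{2 v \left(10 + v\right)}{2} = v \left(10 + v\right)$)
$O{\left(m,A \right)} = - \frac{A m}{8}$ ($O{\left(m,A \right)} = - \frac{m A}{8} = - \frac{A m}{8}$)
$C = \frac{13}{4}$ ($C = 2 - \left(- \frac{1}{8}\right) \left(-2\right) \left(-5\right) = 2 - - \frac{5}{4} = 2 + \frac{5}{4} = \frac{13}{4} \approx 3.25$)
$s{\left(r,o \right)} = 1$ ($s{\left(r,o \right)} = \frac{o + r}{o + r} = 1$)
$D{\left(-1 - -3 \right)} s{\left(3,C \right)} - 120 = \left(-1 - -3\right) \left(10 - -2\right) 1 - 120 = \left(-1 + 3\right) \left(10 + \left(-1 + 3\right)\right) 1 - 120 = 2 \left(10 + 2\right) 1 - 120 = 2 \cdot 12 \cdot 1 - 120 = 24 \cdot 1 - 120 = 24 - 120 = -96$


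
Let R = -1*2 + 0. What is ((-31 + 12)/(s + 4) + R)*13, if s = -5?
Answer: 221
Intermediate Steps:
R = -2 (R = -2 + 0 = -2)
((-31 + 12)/(s + 4) + R)*13 = ((-31 + 12)/(-5 + 4) - 2)*13 = (-19/(-1) - 2)*13 = (-19*(-1) - 2)*13 = (19 - 2)*13 = 17*13 = 221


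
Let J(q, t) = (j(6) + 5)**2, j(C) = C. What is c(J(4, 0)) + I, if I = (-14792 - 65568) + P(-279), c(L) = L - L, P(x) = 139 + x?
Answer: -80500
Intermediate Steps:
J(q, t) = 121 (J(q, t) = (6 + 5)**2 = 11**2 = 121)
c(L) = 0
I = -80500 (I = (-14792 - 65568) + (139 - 279) = -80360 - 140 = -80500)
c(J(4, 0)) + I = 0 - 80500 = -80500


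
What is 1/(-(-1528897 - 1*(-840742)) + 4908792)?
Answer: 1/5596947 ≈ 1.7867e-7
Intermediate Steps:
1/(-(-1528897 - 1*(-840742)) + 4908792) = 1/(-(-1528897 + 840742) + 4908792) = 1/(-1*(-688155) + 4908792) = 1/(688155 + 4908792) = 1/5596947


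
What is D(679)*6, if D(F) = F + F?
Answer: 8148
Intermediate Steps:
D(F) = 2*F
D(679)*6 = (2*679)*6 = 1358*6 = 8148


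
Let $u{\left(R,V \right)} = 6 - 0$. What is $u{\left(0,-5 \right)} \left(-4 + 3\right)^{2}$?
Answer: $6$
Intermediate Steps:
$u{\left(R,V \right)} = 6$ ($u{\left(R,V \right)} = 6 + 0 = 6$)
$u{\left(0,-5 \right)} \left(-4 + 3\right)^{2} = 6 \left(-4 + 3\right)^{2} = 6 \left(-1\right)^{2} = 6 \cdot 1 = 6$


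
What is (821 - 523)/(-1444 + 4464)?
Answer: 149/1510 ≈ 0.098675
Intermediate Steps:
(821 - 523)/(-1444 + 4464) = 298/3020 = 298*(1/3020) = 149/1510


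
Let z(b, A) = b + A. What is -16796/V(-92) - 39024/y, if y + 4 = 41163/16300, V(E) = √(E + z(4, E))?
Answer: 636091200/24037 + 8398*I*√5/15 ≈ 26463.0 + 1251.9*I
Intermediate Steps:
z(b, A) = A + b
V(E) = √(4 + 2*E) (V(E) = √(E + (E + 4)) = √(E + (4 + E)) = √(4 + 2*E))
y = -24037/16300 (y = -4 + 41163/16300 = -24037/16300 ≈ -1.4747)
-16796/V(-92) - 39024/y = -16796/√(4 + 2*(-92)) - 39024/(-24037/16300) = -16796/√(4 - 184) - 39024*(-16300/24037) = -16796*(-I*√5/30) + 636091200/24037 = -(-8398)*I*√5/15 + 636091200/24037 = 8398*I*√5/15 + 636091200/24037 = 636091200/24037 + 8398*I*√5/15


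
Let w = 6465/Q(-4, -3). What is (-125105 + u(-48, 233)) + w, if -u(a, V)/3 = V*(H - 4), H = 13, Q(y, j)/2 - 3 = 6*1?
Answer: -786221/6 ≈ -1.3104e+5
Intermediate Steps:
Q(y, j) = 18 (Q(y, j) = 6 + 2*(6*1) = 6 + 2*6 = 6 + 12 = 18)
u(a, V) = -27*V (u(a, V) = -3*V*(13 - 4) = -3*V*9 = -27*V)
w = 2155/6 (w = 6465/18 = 6465*(1/18) = 2155/6 ≈ 359.17)
(-125105 + u(-48, 233)) + w = (-125105 - 27*233) + 2155/6 = (-125105 - 6291) + 2155/6 = -131396 + 2155/6 = -786221/6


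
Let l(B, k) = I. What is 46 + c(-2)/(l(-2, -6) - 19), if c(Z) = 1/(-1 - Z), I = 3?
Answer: 735/16 ≈ 45.938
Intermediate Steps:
l(B, k) = 3
46 + c(-2)/(l(-2, -6) - 19) = 46 + (-1/(1 - 2))/(3 - 19) = 46 + (-1/(-1))/(-16) = 46 - (-1)*(-1)/16 = 46 - 1/16*1 = 46 - 1/16 = 735/16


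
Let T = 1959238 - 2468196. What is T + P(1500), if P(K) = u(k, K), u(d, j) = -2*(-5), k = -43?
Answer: -508948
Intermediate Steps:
u(d, j) = 10
P(K) = 10
T = -508958
T + P(1500) = -508958 + 10 = -508948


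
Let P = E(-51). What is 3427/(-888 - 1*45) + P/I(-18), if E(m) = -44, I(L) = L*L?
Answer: -95950/25191 ≈ -3.8089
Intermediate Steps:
I(L) = L²
P = -44
3427/(-888 - 1*45) + P/I(-18) = 3427/(-888 - 1*45) - 44/((-18)²) = 3427/(-888 - 45) - 44/324 = 3427/(-933) - 44*1/324 = 3427*(-1/933) - 11/81 = -3427/933 - 11/81 = -95950/25191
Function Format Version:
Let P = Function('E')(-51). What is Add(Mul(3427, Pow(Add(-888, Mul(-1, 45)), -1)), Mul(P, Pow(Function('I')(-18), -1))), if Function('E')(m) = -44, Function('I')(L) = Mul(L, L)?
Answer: Rational(-95950, 25191) ≈ -3.8089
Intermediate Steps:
Function('I')(L) = Pow(L, 2)
P = -44
Add(Mul(3427, Pow(Add(-888, Mul(-1, 45)), -1)), Mul(P, Pow(Function('I')(-18), -1))) = Add(Mul(3427, Pow(Add(-888, Mul(-1, 45)), -1)), Mul(-44, Pow(Pow(-18, 2), -1))) = Add(Mul(3427, Pow(Add(-888, -45), -1)), Mul(-44, Pow(324, -1))) = Add(Mul(3427, Pow(-933, -1)), Mul(-44, Rational(1, 324))) = Add(Mul(3427, Rational(-1, 933)), Rational(-11, 81)) = Add(Rational(-3427, 933), Rational(-11, 81)) = Rational(-95950, 25191)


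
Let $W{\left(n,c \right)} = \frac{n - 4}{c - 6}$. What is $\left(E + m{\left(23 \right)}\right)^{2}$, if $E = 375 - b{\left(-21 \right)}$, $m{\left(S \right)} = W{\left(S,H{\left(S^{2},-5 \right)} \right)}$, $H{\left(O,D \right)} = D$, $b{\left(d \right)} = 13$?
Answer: $\frac{15705369}{121} \approx 1.298 \cdot 10^{5}$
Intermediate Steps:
$W{\left(n,c \right)} = \frac{-4 + n}{-6 + c}$
$m{\left(S \right)} = \frac{4}{11} - \frac{S}{11}$ ($m{\left(S \right)} = \frac{-4 + S}{-6 - 5} = \frac{-4 + S}{-11} = - \frac{-4 + S}{11} = \frac{4}{11} - \frac{S}{11}$)
$E = 362$ ($E = 375 - 13 = 362$)
$\left(E + m{\left(23 \right)}\right)^{2} = \left(362 + \left(\frac{4}{11} - \frac{23}{11}\right)\right)^{2} = \left(362 - \frac{19}{11}\right)^{2} = \left(\frac{3963}{11}\right)^{2} = \frac{15705369}{121}$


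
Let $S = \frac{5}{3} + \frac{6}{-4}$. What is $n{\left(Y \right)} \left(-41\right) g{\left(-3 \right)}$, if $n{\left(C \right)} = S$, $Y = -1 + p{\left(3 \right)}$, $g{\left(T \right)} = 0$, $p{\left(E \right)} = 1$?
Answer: $0$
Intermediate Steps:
$S = \frac{1}{6}$ ($S = 5 \cdot \frac{1}{3} + 6 \left(- \frac{1}{4}\right) = \frac{5}{3} - \frac{3}{2} = \frac{1}{6} \approx 0.16667$)
$Y = 0$ ($Y = -1 + 1 = 0$)
$n{\left(C \right)} = \frac{1}{6}$
$n{\left(Y \right)} \left(-41\right) g{\left(-3 \right)} = \frac{1}{6} \left(-41\right) 0 = \left(- \frac{41}{6}\right) 0 = 0$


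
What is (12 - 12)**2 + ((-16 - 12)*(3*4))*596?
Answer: -200256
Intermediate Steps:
(12 - 12)**2 + ((-16 - 12)*(3*4))*596 = 0**2 - 28*12*596 = 0 - 336*596 = 0 - 200256 = -200256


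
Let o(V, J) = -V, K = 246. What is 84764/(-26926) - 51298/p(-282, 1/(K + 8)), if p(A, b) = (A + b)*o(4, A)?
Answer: -46890381363/964314301 ≈ -48.626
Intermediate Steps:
p(A, b) = -4*A - 4*b (p(A, b) = (A + b)*(-1*4) = (A + b)*(-4) = -4*A - 4*b)
84764/(-26926) - 51298/p(-282, 1/(K + 8)) = 84764/(-26926) - 51298/(-4*(-282) - 4/(246 + 8)) = 84764*(-1/26926) - 51298/(1128 - 4/254) = -42382/13463 - 51298/(1128 - 4*1/254) = -42382/13463 - 51298/(1128 - 2/127) = -42382/13463 - 51298/143254/127 = -42382/13463 - 51298*127/143254 = -42382/13463 - 3257423/71627 = -46890381363/964314301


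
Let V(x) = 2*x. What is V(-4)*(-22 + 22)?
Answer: 0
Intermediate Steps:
V(-4)*(-22 + 22) = (2*(-4))*(-22 + 22) = -8*0 = 0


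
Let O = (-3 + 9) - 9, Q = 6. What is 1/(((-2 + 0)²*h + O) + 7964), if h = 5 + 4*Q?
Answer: 1/8077 ≈ 0.00012381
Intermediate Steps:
O = -3 (O = 6 - 9 = -3)
h = 29 (h = 5 + 4*6 = 5 + 24 = 29)
1/(((-2 + 0)²*h + O) + 7964) = 1/(((-2 + 0)²*29 - 3) + 7964) = 1/(((-2)²*29 - 3) + 7964) = 1/((4*29 - 3) + 7964) = 1/((116 - 3) + 7964) = 1/(113 + 7964) = 1/8077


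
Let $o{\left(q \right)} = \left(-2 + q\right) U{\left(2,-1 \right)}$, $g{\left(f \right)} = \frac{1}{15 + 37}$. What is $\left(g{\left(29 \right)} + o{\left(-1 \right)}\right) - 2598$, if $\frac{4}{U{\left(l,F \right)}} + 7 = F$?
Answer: $- \frac{135017}{52} \approx -2596.5$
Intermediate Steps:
$g{\left(f \right)} = \frac{1}{52}$
$U{\left(l,F \right)} = \frac{4}{-7 + F}$
$o{\left(q \right)} = 1 - \frac{q}{2}$ ($o{\left(q \right)} = \left(-2 + q\right) \frac{4}{-7 - 1} = \left(-2 + q\right) \frac{4}{-8} = \left(-2 + q\right) 4 \left(- \frac{1}{8}\right) = \left(-2 + q\right) \left(- \frac{1}{2}\right) = 1 - \frac{q}{2}$)
$\left(g{\left(29 \right)} + o{\left(-1 \right)}\right) - 2598 = \left(\frac{1}{52} + \left(1 - - \frac{1}{2}\right)\right) - 2598 = \left(\frac{1}{52} + \left(1 + \frac{1}{2}\right)\right) - 2598 = \left(\frac{1}{52} + \frac{3}{2}\right) - 2598 = \frac{79}{52} - 2598 = - \frac{135017}{52}$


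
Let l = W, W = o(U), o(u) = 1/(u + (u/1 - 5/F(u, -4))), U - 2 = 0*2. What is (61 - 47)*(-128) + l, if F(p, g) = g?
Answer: -37628/21 ≈ -1791.8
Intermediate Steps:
U = 2 (U = 2 + 0*2 = 2 + 0 = 2)
o(u) = 1/(5/4 + 2*u) (o(u) = 1/(u + (u/1 - 5/(-4))) = 1/(u + (u*1 - 5*(-¼))) = 1/(u + (u + 5/4)) = 1/(u + (5/4 + u)) = 1/(5/4 + 2*u))
W = 4/21 (W = 4/(5 + 8*2) = 4/(5 + 16) = 4/21 ≈ 0.19048)
l = 4/21 ≈ 0.19048
(61 - 47)*(-128) + l = (61 - 47)*(-128) + 4/21 = 14*(-128) + 4/21 = -1792 + 4/21 = -37628/21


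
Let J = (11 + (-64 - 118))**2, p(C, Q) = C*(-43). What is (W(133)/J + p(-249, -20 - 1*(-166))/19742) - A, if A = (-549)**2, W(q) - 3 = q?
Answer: -173991194258323/577275822 ≈ -3.0140e+5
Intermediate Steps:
W(q) = 3 + q
p(C, Q) = -43*C
J = 29241 (J = (11 - 182)**2 = (-171)**2 = 29241)
A = 301401
(W(133)/J + p(-249, -20 - 1*(-166))/19742) - A = ((3 + 133)/29241 - 43*(-249)/19742) - 1*301401 = (136*(1/29241) + 10707*(1/19742)) - 301401 = (136/29241 + 10707/19742) - 301401 = 315768299/577275822 - 301401 = -173991194258323/577275822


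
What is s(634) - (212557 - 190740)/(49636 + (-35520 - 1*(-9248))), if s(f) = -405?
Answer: -9484237/23364 ≈ -405.93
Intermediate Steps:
s(634) - (212557 - 190740)/(49636 + (-35520 - 1*(-9248))) = -405 - (212557 - 190740)/(49636 + (-35520 - 1*(-9248))) = -405 - 21817/(49636 + (-35520 + 9248)) = -405 - 21817/(49636 - 26272) = -405 - 21817/23364 = -9484237/23364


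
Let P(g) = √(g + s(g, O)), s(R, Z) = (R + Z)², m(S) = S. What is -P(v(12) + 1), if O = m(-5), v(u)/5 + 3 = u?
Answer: -√1727 ≈ -41.557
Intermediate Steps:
v(u) = -15 + 5*u
O = -5
P(g) = √(g + (-5 + g)²) (P(g) = √(g + (g - 5)²) = √(g + (-5 + g)²))
-P(v(12) + 1) = -√(((-15 + 5*12) + 1) + (-5 + ((-15 + 5*12) + 1))²) = -√(((-15 + 60) + 1) + (-5 + ((-15 + 60) + 1))²) = -√((45 + 1) + (-5 + (45 + 1))²) = -√(46 + (-5 + 46)²) = -√(46 + 41²) = -√(46 + 1681) = -√1727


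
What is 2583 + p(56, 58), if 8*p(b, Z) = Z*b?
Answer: 2989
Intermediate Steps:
p(b, Z) = Z*b/8 (p(b, Z) = (Z*b)/8 = Z*b/8)
2583 + p(56, 58) = 2583 + (⅛)*58*56 = 2583 + 406 = 2989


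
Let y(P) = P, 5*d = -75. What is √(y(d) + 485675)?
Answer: 2*√121415 ≈ 696.89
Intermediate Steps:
d = -15 (d = (⅕)*(-75) = -15)
√(y(d) + 485675) = √(-15 + 485675) = √485660 = 2*√121415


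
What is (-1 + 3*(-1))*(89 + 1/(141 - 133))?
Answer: -713/2 ≈ -356.50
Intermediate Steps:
(-1 + 3*(-1))*(89 + 1/(141 - 133)) = (-1 - 3)*(89 + 1/8) = -4*(89 + ⅛) = -4*713/8 = -713/2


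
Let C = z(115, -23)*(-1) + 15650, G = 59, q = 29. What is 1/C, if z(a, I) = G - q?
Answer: 1/15620 ≈ 6.4021e-5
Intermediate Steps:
z(a, I) = 30 (z(a, I) = 59 - 1*29 = 59 - 29 = 30)
C = 15620 (C = 30*(-1) + 15650 = -30 + 15650 = 15620)
1/C = 1/15620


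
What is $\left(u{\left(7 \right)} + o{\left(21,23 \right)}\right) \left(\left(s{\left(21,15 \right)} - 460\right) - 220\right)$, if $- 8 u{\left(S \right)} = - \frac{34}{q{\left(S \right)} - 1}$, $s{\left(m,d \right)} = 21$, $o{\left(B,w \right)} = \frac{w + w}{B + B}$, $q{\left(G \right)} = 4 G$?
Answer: $- \frac{624073}{756} \approx -825.49$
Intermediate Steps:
$o{\left(B,w \right)} = \frac{w}{B}$ ($o{\left(B,w \right)} = \frac{2 w}{2 B} = 2 w \frac{1}{2 B} = \frac{w}{B}$)
$u{\left(S \right)} = \frac{17}{4 \left(-1 + 4 S\right)}$ ($u{\left(S \right)} = - \frac{\left(-34\right) \frac{1}{4 S - 1}}{8} = - \frac{\left(-34\right) \frac{1}{-1 + 4 S}}{8} = \frac{17}{4 \left(-1 + 4 S\right)}$)
$\left(u{\left(7 \right)} + o{\left(21,23 \right)}\right) \left(\left(s{\left(21,15 \right)} - 460\right) - 220\right) = \left(\frac{17}{4 \left(-1 + 4 \cdot 7\right)} + \frac{23}{21}\right) \left(\left(21 - 460\right) - 220\right) = \left(\frac{17}{4 \left(-1 + 28\right)} + 23 \cdot \frac{1}{21}\right) \left(-439 - 220\right) = \left(\frac{17}{4 \cdot 27} + \frac{23}{21}\right) \left(-659\right) = \left(\frac{17}{4} \cdot \frac{1}{27} + \frac{23}{21}\right) \left(-659\right) = \left(\frac{17}{108} + \frac{23}{21}\right) \left(-659\right) = \frac{947}{756} \left(-659\right) = - \frac{624073}{756}$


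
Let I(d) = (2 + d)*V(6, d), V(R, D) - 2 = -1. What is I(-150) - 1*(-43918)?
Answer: 43770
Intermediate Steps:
V(R, D) = 1 (V(R, D) = 2 - 1 = 1)
I(d) = 2 + d (I(d) = (2 + d)*1 = 2 + d)
I(-150) - 1*(-43918) = (2 - 150) - 1*(-43918) = -148 + 43918 = 43770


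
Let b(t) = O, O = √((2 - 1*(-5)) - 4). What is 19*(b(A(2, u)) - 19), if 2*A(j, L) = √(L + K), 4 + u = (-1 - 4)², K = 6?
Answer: -361 + 19*√3 ≈ -328.09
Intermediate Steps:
u = 21 (u = -4 + (-1 - 4)² = -4 + (-5)² = -4 + 25 = 21)
A(j, L) = √(6 + L)/2 (A(j, L) = √(L + 6)/2 = √(6 + L)/2)
O = √3 (O = √((2 + 5) - 4) = √(7 - 4) = √3 ≈ 1.7320)
b(t) = √3
19*(b(A(2, u)) - 19) = 19*(√3 - 19) = 19*(-19 + √3) = -361 + 19*√3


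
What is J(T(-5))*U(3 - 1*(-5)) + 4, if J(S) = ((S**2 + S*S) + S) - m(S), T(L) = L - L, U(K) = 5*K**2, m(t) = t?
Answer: 4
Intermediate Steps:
T(L) = 0
J(S) = 2*S**2 (J(S) = ((S**2 + S*S) + S) - S = ((S**2 + S**2) + S) - S = (2*S**2 + S) - S = (S + 2*S**2) - S = 2*S**2)
J(T(-5))*U(3 - 1*(-5)) + 4 = (2*0**2)*(5*(3 - 1*(-5))**2) + 4 = (2*0)*(5*(3 + 5)**2) + 4 = 0*(5*8**2) + 4 = 0*(5*64) + 4 = 0*320 + 4 = 0 + 4 = 4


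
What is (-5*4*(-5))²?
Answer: 10000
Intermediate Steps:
(-5*4*(-5))² = (-20*(-5))² = 100² = 10000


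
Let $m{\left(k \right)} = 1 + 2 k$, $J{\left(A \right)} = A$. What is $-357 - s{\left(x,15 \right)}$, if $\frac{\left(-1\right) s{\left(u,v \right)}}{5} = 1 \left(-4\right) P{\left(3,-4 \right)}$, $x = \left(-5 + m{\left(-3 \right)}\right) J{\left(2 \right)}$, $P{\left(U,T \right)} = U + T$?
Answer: $-337$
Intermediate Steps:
$P{\left(U,T \right)} = T + U$
$x = -20$ ($x = \left(-5 + \left(1 + 2 \left(-3\right)\right)\right) 2 = \left(-5 + \left(1 - 6\right)\right) 2 = \left(-5 - 5\right) 2 = \left(-10\right) 2 = -20$)
$s{\left(u,v \right)} = -20$ ($s{\left(u,v \right)} = - 5 \cdot 1 \left(-4\right) \left(-4 + 3\right) = - 5 \left(\left(-4\right) \left(-1\right)\right) = \left(-5\right) 4 = -20$)
$-357 - s{\left(x,15 \right)} = -357 - -20 = -357 + 20 = -337$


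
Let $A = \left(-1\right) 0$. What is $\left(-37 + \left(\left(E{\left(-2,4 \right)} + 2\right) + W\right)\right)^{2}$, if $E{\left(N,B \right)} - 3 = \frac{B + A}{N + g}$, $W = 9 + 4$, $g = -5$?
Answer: $\frac{18769}{49} \approx 383.04$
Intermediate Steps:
$A = 0$
$W = 13$
$E{\left(N,B \right)} = 3 + \frac{B}{-5 + N}$ ($E{\left(N,B \right)} = 3 + \frac{B + 0}{N - 5} = 3 + \frac{B}{-5 + N}$)
$\left(-37 + \left(\left(E{\left(-2,4 \right)} + 2\right) + W\right)\right)^{2} = \left(-37 + \left(\left(\frac{-15 + 4 + 3 \left(-2\right)}{-5 - 2} + 2\right) + 13\right)\right)^{2} = \left(-37 + \left(\left(\frac{-15 + 4 - 6}{-7} + 2\right) + 13\right)\right)^{2} = \left(-37 + \left(\left(\left(- \frac{1}{7}\right) \left(-17\right) + 2\right) + 13\right)\right)^{2} = \left(-37 + \left(\left(\frac{17}{7} + 2\right) + 13\right)\right)^{2} = \left(-37 + \left(\frac{31}{7} + 13\right)\right)^{2} = \left(-37 + \frac{122}{7}\right)^{2} = \left(- \frac{137}{7}\right)^{2} = \frac{18769}{49}$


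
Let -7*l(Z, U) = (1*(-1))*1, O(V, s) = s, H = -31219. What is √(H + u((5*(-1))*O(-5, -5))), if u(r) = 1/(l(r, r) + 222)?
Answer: I*√75488311590/1555 ≈ 176.69*I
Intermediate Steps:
l(Z, U) = ⅐ (l(Z, U) = -1*(-1)/7 = -(-1)/7 = -⅐*(-1) = ⅐)
u(r) = 7/1555 (u(r) = 1/(⅐ + 222) = 1/(1555/7) = 7/1555)
√(H + u((5*(-1))*O(-5, -5))) = √(-31219 + 7/1555) = √(-48545538/1555) = I*√75488311590/1555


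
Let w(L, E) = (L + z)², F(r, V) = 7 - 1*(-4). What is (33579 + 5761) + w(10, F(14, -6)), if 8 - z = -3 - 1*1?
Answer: 39824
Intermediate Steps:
z = 12 (z = 8 - (-3 - 1*1) = 8 - (-3 - 1) = 8 - 1*(-4) = 8 + 4 = 12)
F(r, V) = 11 (F(r, V) = 7 + 4 = 11)
w(L, E) = (12 + L)² (w(L, E) = (L + 12)² = (12 + L)²)
(33579 + 5761) + w(10, F(14, -6)) = (33579 + 5761) + (12 + 10)² = 39340 + 22² = 39340 + 484 = 39824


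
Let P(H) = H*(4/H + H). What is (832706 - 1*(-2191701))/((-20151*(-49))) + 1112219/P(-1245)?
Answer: 5786122486184/1530497084571 ≈ 3.7806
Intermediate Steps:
P(H) = H*(H + 4/H)
(832706 - 1*(-2191701))/((-20151*(-49))) + 1112219/P(-1245) = (832706 - 1*(-2191701))/((-20151*(-49))) + 1112219/(4 + (-1245)**2) = (832706 + 2191701)/987399 + 1112219/(4 + 1550025) = 3024407*(1/987399) + 1112219/1550029 = 3024407/987399 + 1112219*(1/1550029) = 3024407/987399 + 1112219/1550029 = 5786122486184/1530497084571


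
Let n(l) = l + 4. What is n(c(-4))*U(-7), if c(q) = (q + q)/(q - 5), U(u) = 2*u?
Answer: -616/9 ≈ -68.444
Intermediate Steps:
c(q) = 2*q/(-5 + q) (c(q) = (2*q)/(-5 + q) = 2*q/(-5 + q))
n(l) = 4 + l
n(c(-4))*U(-7) = (4 + 2*(-4)/(-5 - 4))*(2*(-7)) = (4 + 2*(-4)/(-9))*(-14) = (4 + 2*(-4)*(-1/9))*(-14) = (4 + 8/9)*(-14) = (44/9)*(-14) = -616/9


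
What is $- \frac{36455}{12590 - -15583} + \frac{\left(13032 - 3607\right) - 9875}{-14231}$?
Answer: $- \frac{506113255}{400929963} \approx -1.2623$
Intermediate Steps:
$- \frac{36455}{12590 - -15583} + \frac{\left(13032 - 3607\right) - 9875}{-14231} = - \frac{36455}{12590 + 15583} + \left(9425 - 9875\right) \left(- \frac{1}{14231}\right) = - \frac{36455}{28173} - - \frac{450}{14231} = \left(-36455\right) \frac{1}{28173} + \frac{450}{14231} = - \frac{36455}{28173} + \frac{450}{14231} = - \frac{506113255}{400929963}$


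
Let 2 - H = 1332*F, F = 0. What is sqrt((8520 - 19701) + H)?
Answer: I*sqrt(11179) ≈ 105.73*I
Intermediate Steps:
H = 2 (H = 2 - 1332*0 = 2 - 1*0 = 2 + 0 = 2)
sqrt((8520 - 19701) + H) = sqrt((8520 - 19701) + 2) = sqrt(-11181 + 2) = sqrt(-11179) = I*sqrt(11179)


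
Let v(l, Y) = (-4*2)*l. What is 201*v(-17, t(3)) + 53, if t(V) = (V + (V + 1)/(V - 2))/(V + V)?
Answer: 27389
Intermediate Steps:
t(V) = (V + (1 + V)/(-2 + V))/(2*V) (t(V) = (V + (1 + V)/(-2 + V))/((2*V)) = (V + (1 + V)/(-2 + V))*(1/(2*V)) = (V + (1 + V)/(-2 + V))/(2*V))
v(l, Y) = -8*l
201*v(-17, t(3)) + 53 = 201*(-8*(-17)) + 53 = 201*136 + 53 = 27336 + 53 = 27389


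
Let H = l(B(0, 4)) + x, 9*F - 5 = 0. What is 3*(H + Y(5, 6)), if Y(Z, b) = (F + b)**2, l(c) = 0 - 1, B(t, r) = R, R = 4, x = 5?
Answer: 3805/27 ≈ 140.93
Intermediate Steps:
F = 5/9 (F = 5/9 + (1/9)*0 = 5/9 + 0 = 5/9 ≈ 0.55556)
B(t, r) = 4
l(c) = -1
Y(Z, b) = (5/9 + b)**2
H = 4 (H = -1 + 5 = 4)
3*(H + Y(5, 6)) = 3*(4 + (5 + 9*6)**2/81) = 3*(4 + (5 + 54)**2/81) = 3*(4 + (1/81)*59**2) = 3*(4 + (1/81)*3481) = 3*(4 + 3481/81) = 3*(3805/81) = 3805/27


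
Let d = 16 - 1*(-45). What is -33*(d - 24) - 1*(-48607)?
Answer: 47386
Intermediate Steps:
d = 61 (d = 16 + 45 = 61)
-33*(d - 24) - 1*(-48607) = -33*(61 - 24) - 1*(-48607) = -33*37 + 48607 = -1221 + 48607 = 47386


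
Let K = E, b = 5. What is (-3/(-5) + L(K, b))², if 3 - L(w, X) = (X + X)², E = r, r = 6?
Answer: 232324/25 ≈ 9293.0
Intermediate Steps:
E = 6
K = 6
L(w, X) = 3 - 4*X² (L(w, X) = 3 - (X + X)² = 3 - (2*X)² = 3 - 4*X²)
(-3/(-5) + L(K, b))² = (-3/(-5) + (3 - 4*5²))² = (-3*(-⅕) + (3 - 4*25))² = (⅗ + (3 - 100))² = (⅗ - 97)² = (-482/5)² = 232324/25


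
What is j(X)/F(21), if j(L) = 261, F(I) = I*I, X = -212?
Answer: 29/49 ≈ 0.59184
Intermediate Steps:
F(I) = I**2
j(X)/F(21) = 261/(21**2) = 261/441 = 261*(1/441) = 29/49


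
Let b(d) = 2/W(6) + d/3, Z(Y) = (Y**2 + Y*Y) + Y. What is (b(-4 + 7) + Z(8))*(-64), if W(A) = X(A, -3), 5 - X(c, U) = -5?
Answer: -43904/5 ≈ -8780.8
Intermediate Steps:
X(c, U) = 10 (X(c, U) = 5 - 1*(-5) = 5 + 5 = 10)
W(A) = 10
Z(Y) = Y + 2*Y**2 (Z(Y) = (Y**2 + Y**2) + Y = 2*Y**2 + Y = Y + 2*Y**2)
b(d) = 1/5 + d/3 (b(d) = 2/10 + d/3 = 2*(1/10) + d*(1/3) = 1/5 + d/3)
(b(-4 + 7) + Z(8))*(-64) = ((1/5 + (-4 + 7)/3) + 8*(1 + 2*8))*(-64) = ((1/5 + (1/3)*3) + 8*(1 + 16))*(-64) = ((1/5 + 1) + 8*17)*(-64) = (6/5 + 136)*(-64) = (686/5)*(-64) = -43904/5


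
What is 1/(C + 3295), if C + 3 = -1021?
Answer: 1/2271 ≈ 0.00044033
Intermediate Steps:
C = -1024 (C = -3 - 1021 = -1024)
1/(C + 3295) = 1/(-1024 + 3295) = 1/2271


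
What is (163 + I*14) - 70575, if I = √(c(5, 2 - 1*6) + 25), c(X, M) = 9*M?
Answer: -70412 + 14*I*√11 ≈ -70412.0 + 46.433*I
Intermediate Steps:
I = I*√11 (I = √(9*(2 - 1*6) + 25) = √(9*(2 - 6) + 25) = √(9*(-4) + 25) = √(-36 + 25) = √(-11) = I*√11 ≈ 3.3166*I)
(163 + I*14) - 70575 = (163 + (I*√11)*14) - 70575 = (163 + 14*I*√11) - 70575 = -70412 + 14*I*√11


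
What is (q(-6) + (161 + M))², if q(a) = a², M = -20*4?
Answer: 13689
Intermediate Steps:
M = -80
(q(-6) + (161 + M))² = ((-6)² + (161 - 80))² = (36 + 81)² = 117² = 13689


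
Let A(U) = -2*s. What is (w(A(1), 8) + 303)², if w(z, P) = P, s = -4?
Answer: 96721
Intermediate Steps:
A(U) = 8 (A(U) = -2*(-4) = 8)
(w(A(1), 8) + 303)² = (8 + 303)² = 311² = 96721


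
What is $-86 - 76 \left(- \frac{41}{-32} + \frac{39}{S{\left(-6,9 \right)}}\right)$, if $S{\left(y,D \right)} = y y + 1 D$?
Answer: $- \frac{29909}{120} \approx -249.24$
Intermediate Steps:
$S{\left(y,D \right)} = D + y^{2}$ ($S{\left(y,D \right)} = y^{2} + D = D + y^{2}$)
$-86 - 76 \left(- \frac{41}{-32} + \frac{39}{S{\left(-6,9 \right)}}\right) = -86 - 76 \left(- \frac{41}{-32} + \frac{39}{9 + \left(-6\right)^{2}}\right) = -86 - 76 \left(\left(-41\right) \left(- \frac{1}{32}\right) + \frac{39}{9 + 36}\right) = -86 - 76 \left(\frac{41}{32} + \frac{39}{45}\right) = -86 - 76 \left(\frac{41}{32} + 39 \cdot \frac{1}{45}\right) = -86 - 76 \left(\frac{41}{32} + \frac{13}{15}\right) = -86 - \frac{19589}{120} = - \frac{29909}{120}$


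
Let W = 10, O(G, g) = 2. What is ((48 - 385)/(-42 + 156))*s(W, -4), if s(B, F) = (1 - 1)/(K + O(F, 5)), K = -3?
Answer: 0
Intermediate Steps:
s(B, F) = 0 (s(B, F) = (1 - 1)/(-3 + 2) = 0/(-1) = 0*(-1) = 0)
((48 - 385)/(-42 + 156))*s(W, -4) = ((48 - 385)/(-42 + 156))*0 = -337/114*0 = 0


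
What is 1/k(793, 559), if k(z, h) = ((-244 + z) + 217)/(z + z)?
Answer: 793/383 ≈ 2.0705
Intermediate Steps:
k(z, h) = (-27 + z)/(2*z) (k(z, h) = (-27 + z)/((2*z)) = (-27 + z)*(1/(2*z)) = (-27 + z)/(2*z))
1/k(793, 559) = 1/((½)*(-27 + 793)/793) = 1/((½)*(1/793)*766) = 1/(383/793) = 793/383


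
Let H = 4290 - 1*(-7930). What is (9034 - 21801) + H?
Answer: -547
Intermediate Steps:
H = 12220 (H = 4290 + 7930 = 12220)
(9034 - 21801) + H = (9034 - 21801) + 12220 = -12767 + 12220 = -547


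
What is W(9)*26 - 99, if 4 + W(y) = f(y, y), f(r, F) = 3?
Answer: -125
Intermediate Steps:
W(y) = -1 (W(y) = -4 + 3 = -1)
W(9)*26 - 99 = -1*26 - 99 = -26 - 99 = -125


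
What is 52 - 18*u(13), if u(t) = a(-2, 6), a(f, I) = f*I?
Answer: 268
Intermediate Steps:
a(f, I) = I*f
u(t) = -12 (u(t) = 6*(-2) = -12)
52 - 18*u(13) = 52 - 18*(-12) = 52 + 216 = 268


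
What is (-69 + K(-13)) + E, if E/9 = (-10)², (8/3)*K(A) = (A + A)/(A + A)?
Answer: 6651/8 ≈ 831.38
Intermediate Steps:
K(A) = 3/8 (K(A) = 3*((A + A)/(A + A))/8 = 3*((2*A)/((2*A)))/8 = 3*((2*A)*(1/(2*A)))/8 = (3/8)*1 = 3/8)
E = 900 (E = 9*(-10)² = 9*100 = 900)
(-69 + K(-13)) + E = (-69 + 3/8) + 900 = -549/8 + 900 = 6651/8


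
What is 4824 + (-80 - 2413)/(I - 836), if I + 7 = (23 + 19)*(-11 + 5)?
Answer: 1761591/365 ≈ 4826.3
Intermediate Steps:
I = -259 (I = -7 + (23 + 19)*(-11 + 5) = -7 + 42*(-6) = -7 - 252 = -259)
4824 + (-80 - 2413)/(I - 836) = 4824 + (-80 - 2413)/(-259 - 836) = 4824 - 2493/(-1095) = 4824 - 2493*(-1/1095) = 4824 + 831/365 = 1761591/365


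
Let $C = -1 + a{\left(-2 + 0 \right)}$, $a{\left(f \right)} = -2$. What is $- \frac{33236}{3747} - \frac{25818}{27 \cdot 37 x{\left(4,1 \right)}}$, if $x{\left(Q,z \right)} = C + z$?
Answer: $\frac{1685251}{415917} \approx 4.0519$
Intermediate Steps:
$C = -3$ ($C = -1 - 2 = -3$)
$x{\left(Q,z \right)} = -3 + z$
$- \frac{33236}{3747} - \frac{25818}{27 \cdot 37 x{\left(4,1 \right)}} = - \frac{33236}{3747} - \frac{25818}{27 \cdot 37 \left(-3 + 1\right)} = \left(-33236\right) \frac{1}{3747} - \frac{25818}{999 \left(-2\right)} = - \frac{33236}{3747} - \frac{25818}{-1998} = - \frac{33236}{3747} - - \frac{4303}{333} = - \frac{33236}{3747} + \frac{4303}{333} = \frac{1685251}{415917}$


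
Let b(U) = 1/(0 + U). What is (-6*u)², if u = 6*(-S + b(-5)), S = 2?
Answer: 156816/25 ≈ 6272.6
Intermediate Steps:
b(U) = 1/U
u = -66/5 (u = 6*(-1*2 + 1/(-5)) = 6*(-2 - ⅕) = 6*(-11/5) = -66/5 ≈ -13.200)
(-6*u)² = (-6*(-66/5))² = (396/5)² = 156816/25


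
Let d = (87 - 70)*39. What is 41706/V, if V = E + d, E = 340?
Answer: 41706/1003 ≈ 41.581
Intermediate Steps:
d = 663 (d = 17*39 = 663)
V = 1003 (V = 340 + 663 = 1003)
41706/V = 41706/1003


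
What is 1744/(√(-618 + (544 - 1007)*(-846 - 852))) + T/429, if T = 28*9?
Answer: 84/143 + 872*√21821/65463 ≈ 2.5551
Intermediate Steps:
T = 252
1744/(√(-618 + (544 - 1007)*(-846 - 852))) + T/429 = 1744/(√(-618 + (544 - 1007)*(-846 - 852))) + 252/429 = 1744/(√(-618 - 463*(-1698))) + 252*(1/429) = 1744/(√(-618 + 786174)) + 84/143 = 1744/(√785556) + 84/143 = 1744/((6*√21821)) + 84/143 = 1744*(√21821/130926) + 84/143 = 872*√21821/65463 + 84/143 = 84/143 + 872*√21821/65463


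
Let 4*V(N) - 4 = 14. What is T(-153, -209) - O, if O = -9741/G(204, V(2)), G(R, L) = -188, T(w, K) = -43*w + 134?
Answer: 1252303/188 ≈ 6661.2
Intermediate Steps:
V(N) = 9/2 (V(N) = 1 + (1/4)*14 = 1 + 7/2 = 9/2)
T(w, K) = 134 - 43*w
O = 9741/188 (O = -9741/(-188) = -9741*(-1/188) = 9741/188 ≈ 51.814)
T(-153, -209) - O = (134 - 43*(-153)) - 1*9741/188 = (134 + 6579) - 9741/188 = 6713 - 9741/188 = 1252303/188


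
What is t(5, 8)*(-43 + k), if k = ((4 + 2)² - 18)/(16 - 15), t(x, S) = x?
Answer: -125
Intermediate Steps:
k = 18 (k = (6² - 18)/1 = (36 - 18)*1 = 18*1 = 18)
t(5, 8)*(-43 + k) = 5*(-43 + 18) = 5*(-25) = -125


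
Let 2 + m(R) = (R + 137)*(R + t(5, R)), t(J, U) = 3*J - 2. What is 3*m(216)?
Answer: 242505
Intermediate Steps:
t(J, U) = -2 + 3*J
m(R) = -2 + (13 + R)*(137 + R) (m(R) = -2 + (R + 137)*(R + (-2 + 3*5)) = -2 + (137 + R)*(R + (-2 + 15)) = -2 + (137 + R)*(R + 13) = -2 + (137 + R)*(13 + R) = -2 + (13 + R)*(137 + R))
3*m(216) = 3*(1779 + 216² + 150*216) = 3*(1779 + 46656 + 32400) = 3*80835 = 242505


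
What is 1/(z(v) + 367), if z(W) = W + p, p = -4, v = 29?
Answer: 1/392 ≈ 0.0025510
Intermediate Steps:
z(W) = -4 + W (z(W) = W - 4 = -4 + W)
1/(z(v) + 367) = 1/((-4 + 29) + 367) = 1/(25 + 367) = 1/392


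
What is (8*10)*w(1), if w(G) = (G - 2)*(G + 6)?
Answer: -560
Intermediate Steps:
w(G) = (-2 + G)*(6 + G)
(8*10)*w(1) = (8*10)*(-12 + 1**2 + 4*1) = 80*(-12 + 1 + 4) = 80*(-7) = -560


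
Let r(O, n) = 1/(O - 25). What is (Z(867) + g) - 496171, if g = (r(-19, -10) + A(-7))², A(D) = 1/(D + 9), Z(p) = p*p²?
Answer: 1260758420153/1936 ≈ 6.5122e+8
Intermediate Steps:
r(O, n) = 1/(-25 + O)
Z(p) = p³
A(D) = 1/(9 + D)
g = 441/1936 (g = (1/(-25 - 19) + 1/(9 - 7))² = (1/(-44) + 1/2)² = (-1/44 + ½)² = (21/44)² = 441/1936 ≈ 0.22779)
(Z(867) + g) - 496171 = (867³ + 441/1936) - 496171 = (651714363 + 441/1936) - 496171 = 1261719007209/1936 - 496171 = 1260758420153/1936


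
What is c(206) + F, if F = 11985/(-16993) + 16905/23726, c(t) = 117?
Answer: 47174492961/403175918 ≈ 117.01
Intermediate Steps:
F = 2910555/403175918 (F = 11985*(-1/16993) + 16905*(1/23726) = -11985/16993 + 16905/23726 = 2910555/403175918 ≈ 0.0072191)
c(206) + F = 117 + 2910555/403175918 = 47174492961/403175918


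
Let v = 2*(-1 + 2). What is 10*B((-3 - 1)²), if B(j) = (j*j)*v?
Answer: 5120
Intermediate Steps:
v = 2 (v = 2*1 = 2)
B(j) = 2*j² (B(j) = (j*j)*2 = j²*2 = 2*j²)
10*B((-3 - 1)²) = 10*(2*((-3 - 1)²)²) = 10*(2*((-4)²)²) = 10*(2*16²) = 10*(2*256) = 10*512 = 5120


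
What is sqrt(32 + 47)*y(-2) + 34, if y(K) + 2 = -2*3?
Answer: 34 - 8*sqrt(79) ≈ -37.106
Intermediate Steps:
y(K) = -8 (y(K) = -2 - 2*3 = -2 - 6 = -8)
sqrt(32 + 47)*y(-2) + 34 = sqrt(32 + 47)*(-8) + 34 = sqrt(79)*(-8) + 34 = -8*sqrt(79) + 34 = 34 - 8*sqrt(79)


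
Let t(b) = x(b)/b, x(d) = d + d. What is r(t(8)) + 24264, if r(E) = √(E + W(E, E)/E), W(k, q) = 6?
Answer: 24264 + √5 ≈ 24266.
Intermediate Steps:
x(d) = 2*d
t(b) = 2 (t(b) = (2*b)/b = 2)
r(E) = √(E + 6/E)
r(t(8)) + 24264 = √(2 + 6/2) + 24264 = √(2 + 6*(½)) + 24264 = √(2 + 3) + 24264 = √5 + 24264 = 24264 + √5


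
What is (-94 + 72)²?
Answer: 484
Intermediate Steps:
(-94 + 72)² = (-22)² = 484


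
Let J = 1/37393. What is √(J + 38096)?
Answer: √53267215798497/37393 ≈ 195.18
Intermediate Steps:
J = 1/37393 ≈ 2.6743e-5
√(J + 38096) = √(1/37393 + 38096) = √(1424523729/37393) = √53267215798497/37393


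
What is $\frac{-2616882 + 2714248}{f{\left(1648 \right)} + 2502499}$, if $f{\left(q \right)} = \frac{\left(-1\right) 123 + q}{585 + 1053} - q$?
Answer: $\frac{159485508}{4096395463} \approx 0.038933$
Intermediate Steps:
$f{\left(q \right)} = - \frac{41}{546} - \frac{1637 q}{1638}$ ($f{\left(q \right)} = \frac{-123 + q}{1638} - q = \left(-123 + q\right) \frac{1}{1638} - q = \left(- \frac{41}{546} + \frac{q}{1638}\right) - q = - \frac{41}{546} - \frac{1637 q}{1638}$)
$\frac{-2616882 + 2714248}{f{\left(1648 \right)} + 2502499} = \frac{-2616882 + 2714248}{\left(- \frac{41}{546} - \frac{1348888}{819}\right) + 2502499} = \frac{97366}{\left(- \frac{41}{546} - \frac{1348888}{819}\right) + 2502499} = \frac{97366}{- \frac{2697899}{1638} + 2502499} = \frac{97366}{\frac{4096395463}{1638}} = 97366 \cdot \frac{1638}{4096395463} = \frac{159485508}{4096395463}$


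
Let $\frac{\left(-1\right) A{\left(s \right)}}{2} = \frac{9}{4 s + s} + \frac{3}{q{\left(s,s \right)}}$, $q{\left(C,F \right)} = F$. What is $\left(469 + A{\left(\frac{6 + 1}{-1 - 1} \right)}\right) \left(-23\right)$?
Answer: $- \frac{379753}{35} \approx -10850.0$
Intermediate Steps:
$A{\left(s \right)} = - \frac{48}{5 s}$ ($A{\left(s \right)} = - 2 \left(\frac{9}{4 s + s} + \frac{3}{s}\right) = - 2 \left(\frac{9}{5 s} + \frac{3}{s}\right) = - 2 \frac{24}{5 s} = - \frac{48}{5 s}$)
$\left(469 + A{\left(\frac{6 + 1}{-1 - 1} \right)}\right) \left(-23\right) = \left(469 - \frac{48}{5 \frac{6 + 1}{-1 - 1}}\right) \left(-23\right) = \left(469 - \frac{48}{5 \frac{7}{-2}}\right) \left(-23\right) = \left(469 - \frac{48}{5 \cdot 7 \left(- \frac{1}{2}\right)}\right) \left(-23\right) = \left(469 - \frac{48}{5 \left(- \frac{7}{2}\right)}\right) \left(-23\right) = \left(469 - - \frac{96}{35}\right) \left(-23\right) = \left(469 + \frac{96}{35}\right) \left(-23\right) = \frac{16511}{35} \left(-23\right) = - \frac{379753}{35}$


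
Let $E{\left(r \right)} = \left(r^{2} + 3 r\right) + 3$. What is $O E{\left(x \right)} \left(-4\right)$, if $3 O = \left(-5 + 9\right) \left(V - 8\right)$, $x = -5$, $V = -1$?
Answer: $624$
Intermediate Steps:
$O = -12$ ($O = \frac{\left(-5 + 9\right) \left(-1 - 8\right)}{3} = \frac{4 \left(-9\right)}{3} = \frac{1}{3} \left(-36\right) = -12$)
$E{\left(r \right)} = 3 + r^{2} + 3 r$
$O E{\left(x \right)} \left(-4\right) = - 12 \left(3 + \left(-5\right)^{2} + 3 \left(-5\right)\right) \left(-4\right) = - 12 \left(3 + 25 - 15\right) \left(-4\right) = \left(-12\right) 13 \left(-4\right) = \left(-156\right) \left(-4\right) = 624$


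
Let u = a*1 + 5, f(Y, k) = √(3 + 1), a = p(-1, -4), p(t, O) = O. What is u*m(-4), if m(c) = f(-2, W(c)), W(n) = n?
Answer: 2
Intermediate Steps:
a = -4
f(Y, k) = 2 (f(Y, k) = √4 = 2)
m(c) = 2
u = 1 (u = -4*1 + 5 = -4 + 5 = 1)
u*m(-4) = 1*2 = 2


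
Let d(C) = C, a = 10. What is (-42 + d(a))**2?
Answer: 1024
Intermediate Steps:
(-42 + d(a))**2 = (-42 + 10)**2 = (-32)**2 = 1024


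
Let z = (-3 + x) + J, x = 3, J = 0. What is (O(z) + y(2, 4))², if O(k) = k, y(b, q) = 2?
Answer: 4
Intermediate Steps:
z = 0 (z = (-3 + 3) + 0 = 0 + 0 = 0)
(O(z) + y(2, 4))² = (0 + 2)² = 2² = 4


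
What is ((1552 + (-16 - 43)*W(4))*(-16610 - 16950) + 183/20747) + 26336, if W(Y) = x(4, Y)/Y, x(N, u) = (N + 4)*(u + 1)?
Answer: -669264692665/20747 ≈ -3.2258e+7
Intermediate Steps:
x(N, u) = (1 + u)*(4 + N) (x(N, u) = (4 + N)*(1 + u) = (1 + u)*(4 + N))
W(Y) = (8 + 8*Y)/Y (W(Y) = (4 + 4 + 4*Y + 4*Y)/Y = (8 + 8*Y)/Y)
((1552 + (-16 - 43)*W(4))*(-16610 - 16950) + 183/20747) + 26336 = ((1552 + (-16 - 43)*(8 + 8/4))*(-16610 - 16950) + 183/20747) + 26336 = ((1552 - 59*(8 + 8*(1/4)))*(-33560) + 183*(1/20747)) + 26336 = ((1552 - 59*(8 + 2))*(-33560) + 183/20747) + 26336 = ((1552 - 59*10)*(-33560) + 183/20747) + 26336 = ((1552 - 590)*(-33560) + 183/20747) + 26336 = (962*(-33560) + 183/20747) + 26336 = (-32284720 + 183/20747) + 26336 = -669811085657/20747 + 26336 = -669264692665/20747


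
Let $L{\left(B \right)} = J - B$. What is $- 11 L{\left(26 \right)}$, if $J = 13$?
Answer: $143$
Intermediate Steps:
$L{\left(B \right)} = 13 - B$
$- 11 L{\left(26 \right)} = - 11 \left(13 - 26\right) = \left(-11\right) \left(-13\right) = 143$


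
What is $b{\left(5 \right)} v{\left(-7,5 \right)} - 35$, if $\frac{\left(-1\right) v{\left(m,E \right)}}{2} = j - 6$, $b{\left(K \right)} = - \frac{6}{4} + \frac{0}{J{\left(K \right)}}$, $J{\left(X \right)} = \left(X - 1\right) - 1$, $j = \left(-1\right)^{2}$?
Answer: $-50$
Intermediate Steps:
$j = 1$
$J{\left(X \right)} = -2 + X$ ($J{\left(X \right)} = \left(-1 + X\right) - 1 = -2 + X$)
$b{\left(K \right)} = - \frac{3}{2}$ ($b{\left(K \right)} = - \frac{6}{4} + \frac{0}{-2 + K} = \left(-6\right) \frac{1}{4} + 0 = - \frac{3}{2} + 0 = - \frac{3}{2}$)
$v{\left(m,E \right)} = 10$ ($v{\left(m,E \right)} = - 2 \left(1 - 6\right) = \left(-2\right) \left(-5\right) = 10$)
$b{\left(5 \right)} v{\left(-7,5 \right)} - 35 = \left(- \frac{3}{2}\right) 10 - 35 = -15 - 35 = -50$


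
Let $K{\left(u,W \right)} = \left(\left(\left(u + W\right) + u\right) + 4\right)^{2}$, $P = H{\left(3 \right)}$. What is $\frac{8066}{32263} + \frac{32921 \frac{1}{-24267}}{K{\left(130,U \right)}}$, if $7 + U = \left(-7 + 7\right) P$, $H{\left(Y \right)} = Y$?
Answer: $\frac{12927212065255}{51711493970829} \approx 0.24999$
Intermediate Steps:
$P = 3$
$U = -7$ ($U = -7 + \left(-7 + 7\right) 3 = -7 + 0 \cdot 3 = -7 + 0 = -7$)
$K{\left(u,W \right)} = \left(4 + W + 2 u\right)^{2}$ ($K{\left(u,W \right)} = \left(\left(\left(W + u\right) + u\right) + 4\right)^{2} = \left(\left(W + 2 u\right) + 4\right)^{2} = \left(4 + W + 2 u\right)^{2}$)
$\frac{8066}{32263} + \frac{32921 \frac{1}{-24267}}{K{\left(130,U \right)}} = \frac{8066}{32263} + \frac{32921 \frac{1}{-24267}}{\left(4 - 7 + 2 \cdot 130\right)^{2}} = 8066 \cdot \frac{1}{32263} + \frac{32921 \left(- \frac{1}{24267}\right)}{\left(4 - 7 + 260\right)^{2}} = \frac{8066}{32263} - \frac{32921}{24267 \cdot 257^{2}} = \frac{8066}{32263} - \frac{32921}{24267 \cdot 66049} = \frac{8066}{32263} - \frac{32921}{1602811083} = \frac{12927212065255}{51711493970829}$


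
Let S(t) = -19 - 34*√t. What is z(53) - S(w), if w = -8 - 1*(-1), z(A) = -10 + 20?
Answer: 29 + 34*I*√7 ≈ 29.0 + 89.956*I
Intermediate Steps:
z(A) = 10
w = -7 (w = -8 + 1 = -7)
S(t) = -19 - 34*√t
z(53) - S(w) = 10 - (-19 - 34*I*√7) = 10 + (19 + 34*I*√7) = 29 + 34*I*√7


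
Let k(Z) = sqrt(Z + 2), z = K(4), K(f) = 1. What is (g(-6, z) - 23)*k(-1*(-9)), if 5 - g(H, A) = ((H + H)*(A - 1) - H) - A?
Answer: -23*sqrt(11) ≈ -76.282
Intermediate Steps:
z = 1
g(H, A) = 5 + A + H - 2*H*(-1 + A) (g(H, A) = 5 - (((H + H)*(A - 1) - H) - A) = 5 - (((2*H)*(-1 + A) - H) - A) = 5 - ((2*H*(-1 + A) - H) - A) = 5 - ((-H + 2*H*(-1 + A)) - A) = 5 - (-A - H + 2*H*(-1 + A)) = 5 + (A + H - 2*H*(-1 + A)) = 5 + A + H - 2*H*(-1 + A))
k(Z) = sqrt(2 + Z)
(g(-6, z) - 23)*k(-1*(-9)) = ((5 + 1 + 3*(-6) - 2*1*(-6)) - 23)*sqrt(2 - 1*(-9)) = ((5 + 1 - 18 + 12) - 23)*sqrt(2 + 9) = (0 - 23)*sqrt(11) = -23*sqrt(11)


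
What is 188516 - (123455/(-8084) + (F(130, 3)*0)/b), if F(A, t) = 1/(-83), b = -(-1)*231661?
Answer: 1524086799/8084 ≈ 1.8853e+5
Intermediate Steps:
b = 231661 (b = -1*(-231661) = 231661)
F(A, t) = -1/83
188516 - (123455/(-8084) + (F(130, 3)*0)/b) = 188516 - (123455/(-8084) - 1/83*0/231661) = 188516 - (123455*(-1/8084) + 0*(1/231661)) = 188516 - (-123455/8084 + 0) = 188516 - 1*(-123455/8084) = 188516 + 123455/8084 = 1524086799/8084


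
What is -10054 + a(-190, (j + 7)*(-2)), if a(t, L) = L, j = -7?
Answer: -10054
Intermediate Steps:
-10054 + a(-190, (j + 7)*(-2)) = -10054 + (-7 + 7)*(-2) = -10054 + 0*(-2) = -10054 + 0 = -10054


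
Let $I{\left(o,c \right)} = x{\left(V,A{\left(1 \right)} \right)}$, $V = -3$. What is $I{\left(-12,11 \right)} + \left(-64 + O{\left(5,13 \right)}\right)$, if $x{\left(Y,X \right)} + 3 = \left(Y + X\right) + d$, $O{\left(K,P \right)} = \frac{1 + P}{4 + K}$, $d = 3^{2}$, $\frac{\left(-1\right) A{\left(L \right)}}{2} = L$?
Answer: $- \frac{553}{9} \approx -61.444$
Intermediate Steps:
$A{\left(L \right)} = - 2 L$
$d = 9$
$O{\left(K,P \right)} = \frac{1 + P}{4 + K}$
$x{\left(Y,X \right)} = 6 + X + Y$ ($x{\left(Y,X \right)} = -3 + \left(\left(Y + X\right) + 9\right) = -3 + \left(\left(X + Y\right) + 9\right) = -3 + \left(9 + X + Y\right) = 6 + X + Y$)
$I{\left(o,c \right)} = 1$ ($I{\left(o,c \right)} = 6 - 2 - 3 = 1$)
$I{\left(-12,11 \right)} + \left(-64 + O{\left(5,13 \right)}\right) = 1 - \left(64 - \frac{1 + 13}{4 + 5}\right) = 1 - \left(64 - \frac{1}{9} \cdot 14\right) = 1 + \left(-64 + \frac{1}{9} \cdot 14\right) = 1 + \left(-64 + \frac{14}{9}\right) = 1 - \frac{562}{9} = - \frac{553}{9}$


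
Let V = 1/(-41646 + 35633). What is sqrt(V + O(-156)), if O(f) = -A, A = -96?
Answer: sqrt(3470986211)/6013 ≈ 9.7979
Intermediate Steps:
O(f) = 96 (O(f) = -1*(-96) = 96)
V = -1/6013 (V = 1/(-6013) = -1/6013 ≈ -0.00016631)
sqrt(V + O(-156)) = sqrt(-1/6013 + 96) = sqrt(577247/6013) = sqrt(3470986211)/6013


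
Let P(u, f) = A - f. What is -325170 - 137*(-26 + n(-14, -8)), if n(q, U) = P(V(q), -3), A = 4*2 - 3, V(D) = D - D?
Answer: -322704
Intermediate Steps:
V(D) = 0
A = 5 (A = 8 - 3 = 5)
P(u, f) = 5 - f
n(q, U) = 8 (n(q, U) = 5 - 1*(-3) = 5 + 3 = 8)
-325170 - 137*(-26 + n(-14, -8)) = -325170 - 137*(-26 + 8) = -325170 - 137*(-18) = -325170 + 2466 = -322704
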